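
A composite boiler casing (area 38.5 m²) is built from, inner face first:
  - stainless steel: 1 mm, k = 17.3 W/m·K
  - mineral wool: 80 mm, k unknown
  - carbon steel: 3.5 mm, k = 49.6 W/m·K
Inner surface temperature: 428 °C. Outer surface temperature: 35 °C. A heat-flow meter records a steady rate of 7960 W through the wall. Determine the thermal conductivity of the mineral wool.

k ≈ 0.0421 W/(m·K)

Series thermal resistances:
R_stainless steel = L/(kA) = 0.001/(17.3×38.5) = 1.501×10^-6 K/W
R_carbon steel = L/(kA) = 0.0035/(49.6×38.5) = 1.833×10^-6 K/W
Sum of known resistances R_other = 3.334×10^-6 K/W
Total R = ΔT/Q = 393/7960 = 0.04937 K/W
R_mineral wool = R_total − R_other = 0.04937 K/W
k = L/(R·A) = 0.08/(0.04937×38.5)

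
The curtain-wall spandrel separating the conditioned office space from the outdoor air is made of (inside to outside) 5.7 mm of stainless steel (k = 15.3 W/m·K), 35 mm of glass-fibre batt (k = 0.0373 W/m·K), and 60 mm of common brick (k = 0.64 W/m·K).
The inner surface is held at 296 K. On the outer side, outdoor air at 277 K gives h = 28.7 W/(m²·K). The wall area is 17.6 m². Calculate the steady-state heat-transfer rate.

Using the resistance-network approach (series):
R_stainless steel = L/(kA) = 0.0057/(15.3×17.6) = 2.117×10^-5 K/W
R_glass-fibre batt = L/(kA) = 0.035/(0.0373×17.6) = 0.05331 K/W
R_common brick = L/(kA) = 0.06/(0.64×17.6) = 0.005327 K/W
R_outer film = 1/(h_o·A) = 1/(28.7×17.6) = 0.00198 K/W
R_total = 0.06064 K/W
Q = ΔT / R_total = 19 / 0.06064

Q ≈ 313 W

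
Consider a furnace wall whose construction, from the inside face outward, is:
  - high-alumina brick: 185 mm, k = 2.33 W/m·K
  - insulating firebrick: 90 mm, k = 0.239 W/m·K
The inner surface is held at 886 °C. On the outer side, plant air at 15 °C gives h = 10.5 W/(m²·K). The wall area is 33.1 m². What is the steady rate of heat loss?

Using the resistance-network approach (series):
R_high-alumina brick = L/(kA) = 0.185/(2.33×33.1) = 0.002399 K/W
R_insulating firebrick = L/(kA) = 0.09/(0.239×33.1) = 0.01138 K/W
R_outer film = 1/(h_o·A) = 1/(10.5×33.1) = 0.002877 K/W
R_total = 0.01665 K/W
Q = ΔT / R_total = 871 / 0.01665

Q ≈ 52300 W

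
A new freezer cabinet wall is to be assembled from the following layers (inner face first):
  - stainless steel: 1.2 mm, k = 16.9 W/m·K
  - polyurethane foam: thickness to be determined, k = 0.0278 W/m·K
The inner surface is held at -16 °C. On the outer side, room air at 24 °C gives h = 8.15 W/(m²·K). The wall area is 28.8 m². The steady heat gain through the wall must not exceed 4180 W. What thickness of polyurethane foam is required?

L ≈ 4.25 mm

Using the resistance-network approach (series):
R_stainless steel = L/(kA) = 0.0012/(16.9×28.8) = 2.465×10^-6 K/W
R_outer film = 1/(h_o·A) = 1/(8.15×28.8) = 0.00426 K/W
Sum of the known resistances R_other = 0.004263 K/W
Required total resistance R_tot = ΔT/Q_allow = 40/4180 = 0.009569 K/W
R_polyurethane foam = R_tot − R_other = 0.005307 K/W
L = R·k·A = 0.005307×0.0278×28.8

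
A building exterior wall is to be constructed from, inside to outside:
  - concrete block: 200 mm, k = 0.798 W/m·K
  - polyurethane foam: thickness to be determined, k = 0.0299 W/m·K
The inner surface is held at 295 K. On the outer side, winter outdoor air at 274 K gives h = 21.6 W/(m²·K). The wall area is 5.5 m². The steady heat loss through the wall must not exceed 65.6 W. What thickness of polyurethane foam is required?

L ≈ 43.8 mm

Series thermal resistances:
R_concrete block = L/(kA) = 0.2/(0.798×5.5) = 0.04557 K/W
R_outer film = 1/(h_o·A) = 1/(21.6×5.5) = 0.008418 K/W
Sum of the known resistances R_other = 0.05399 K/W
Required total resistance R_tot = ΔT/Q_allow = 21/65.6 = 0.3201 K/W
R_polyurethane foam = R_tot − R_other = 0.2661 K/W
L = R·k·A = 0.2661×0.0299×5.5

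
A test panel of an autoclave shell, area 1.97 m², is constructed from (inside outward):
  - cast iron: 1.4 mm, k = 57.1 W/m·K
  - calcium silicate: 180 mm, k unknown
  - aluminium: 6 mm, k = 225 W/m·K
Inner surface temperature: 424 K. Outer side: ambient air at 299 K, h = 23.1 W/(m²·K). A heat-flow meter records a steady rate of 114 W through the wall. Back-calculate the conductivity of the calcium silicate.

k ≈ 0.085 W/(m·K)

Series thermal resistances:
R_cast iron = L/(kA) = 0.0014/(57.1×1.97) = 1.245×10^-5 K/W
R_aluminium = L/(kA) = 0.006/(225×1.97) = 1.354×10^-5 K/W
R_outer film = 1/(h_o·A) = 1/(23.1×1.97) = 0.02197 K/W
Sum of known resistances R_other = 0.022 K/W
Total R = ΔT/Q = 125/114 = 1.096 K/W
R_calcium silicate = R_total − R_other = 1.074 K/W
k = L/(R·A) = 0.18/(1.074×1.97)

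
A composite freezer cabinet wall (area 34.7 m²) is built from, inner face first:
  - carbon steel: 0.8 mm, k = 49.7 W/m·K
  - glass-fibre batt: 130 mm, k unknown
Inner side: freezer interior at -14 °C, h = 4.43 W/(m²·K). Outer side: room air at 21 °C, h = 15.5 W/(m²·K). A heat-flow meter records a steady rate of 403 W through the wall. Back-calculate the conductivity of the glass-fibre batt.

k ≈ 0.0477 W/(m·K)

Series thermal resistances:
R_inner film = 1/(h_i·A) = 1/(4.43×34.7) = 0.006505 K/W
R_carbon steel = L/(kA) = 0.0008/(49.7×34.7) = 4.639×10^-7 K/W
R_outer film = 1/(h_o·A) = 1/(15.5×34.7) = 0.001859 K/W
Sum of known resistances R_other = 0.008365 K/W
Total R = ΔT/Q = 35/403 = 0.08685 K/W
R_glass-fibre batt = R_total − R_other = 0.07848 K/W
k = L/(R·A) = 0.13/(0.07848×34.7)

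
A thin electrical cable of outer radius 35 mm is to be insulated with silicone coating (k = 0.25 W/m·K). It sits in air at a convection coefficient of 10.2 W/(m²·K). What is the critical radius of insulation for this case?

r_cr ≈ 24.5 mm

For a cylinder r_cr = k/h = 0.25/10.2
r_cr = 24.5 mm; since the bare radius (35 mm) is above r_cr, any added insulation will reduce heat loss.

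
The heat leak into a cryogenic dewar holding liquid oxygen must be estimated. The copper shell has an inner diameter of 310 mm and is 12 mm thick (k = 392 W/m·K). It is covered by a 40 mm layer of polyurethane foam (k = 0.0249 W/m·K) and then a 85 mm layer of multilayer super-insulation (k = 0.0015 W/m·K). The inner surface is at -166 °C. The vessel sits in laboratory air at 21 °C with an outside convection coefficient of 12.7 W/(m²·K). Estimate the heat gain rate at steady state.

Radial (spherical) resistances in series:
R_copper shell = (1/0.155 − 1/0.167)/(4π×392) = 9.411×10^-5 K/W
R_polyurethane foam = (1/0.167 − 1/0.207)/(4π×0.0249) = 3.698 K/W
R_multilayer super-insulation = (1/0.207 − 1/0.292)/(4π×0.0015) = 74.6 K/W
R_outer film = 1/(h·4πr_o²) = 1/(12.7×4π×0.292²) = 0.07349 K/W
R_total = 78.38 K/W
Q = ΔT/R_total = 187/78.38

Q ≈ 2.39 W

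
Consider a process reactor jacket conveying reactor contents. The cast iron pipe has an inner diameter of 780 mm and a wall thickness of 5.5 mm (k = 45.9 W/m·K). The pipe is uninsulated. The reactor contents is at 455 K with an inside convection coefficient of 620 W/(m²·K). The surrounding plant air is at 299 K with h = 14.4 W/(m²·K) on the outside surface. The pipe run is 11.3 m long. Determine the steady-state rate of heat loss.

Treating each annulus and film as a series resistance:
R_inner film = 1/(h_i·2πr₁L) = 1/(620×2π×0.39×11.3) = 5.825×10^-5 K/W
R_cast iron pipe wall = ln(395.5/390)/(2π×45.9×11.3) = 4.297×10^-6 K/W
R_outer film = 1/(h_o·2πr_oL) = 1/(14.4×2π×0.3955×11.3) = 0.002473 K/W
R_total = 0.002536 K/W
Q = ΔT/R_total = 156/0.002536

Q ≈ 61500 W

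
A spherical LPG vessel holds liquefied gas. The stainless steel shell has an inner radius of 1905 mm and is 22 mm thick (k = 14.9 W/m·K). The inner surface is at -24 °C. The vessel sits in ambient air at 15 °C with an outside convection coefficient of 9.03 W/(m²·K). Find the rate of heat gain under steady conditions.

Q ≈ 16200 W

Radial (spherical) resistances in series:
R_stainless steel shell = (1/1.905 − 1/1.927)/(4π×14.9) = 3.201×10^-5 K/W
R_outer film = 1/(h·4πr_o²) = 1/(9.03×4π×1.927²) = 0.002373 K/W
R_total = 0.002405 K/W
Q = ΔT/R_total = 39/0.002405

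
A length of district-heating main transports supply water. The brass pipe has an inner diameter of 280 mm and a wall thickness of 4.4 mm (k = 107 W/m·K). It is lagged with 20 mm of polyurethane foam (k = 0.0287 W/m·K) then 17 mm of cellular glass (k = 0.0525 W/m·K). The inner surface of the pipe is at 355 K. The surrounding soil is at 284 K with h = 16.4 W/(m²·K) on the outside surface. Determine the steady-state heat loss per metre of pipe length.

q′ ≈ 66.3 W/m

Treating each annulus and film as a series resistance:
R_brass pipe wall = ln(144.4/140)/(2π×107×1) = 4.603×10^-5 K/W
R_polyurethane foam = ln(164.4/144.4)/(2π×0.0287×1) = 0.7193 K/W
R_cellular glass = ln(181.4/164.4)/(2π×0.0525×1) = 0.2983 K/W
R_outer film = 1/(h_o·2πr_oL) = 1/(16.4×2π×0.1814×1) = 0.0535 K/W
R_total = 1.071 K/W
Q = ΔT/R_total = 71/1.071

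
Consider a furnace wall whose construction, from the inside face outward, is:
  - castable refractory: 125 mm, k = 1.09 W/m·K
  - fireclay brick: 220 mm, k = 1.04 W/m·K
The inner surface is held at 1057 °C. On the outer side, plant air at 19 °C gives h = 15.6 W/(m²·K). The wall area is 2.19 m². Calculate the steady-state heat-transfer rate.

Q ≈ 5820 W

Series thermal resistances:
R_castable refractory = L/(kA) = 0.125/(1.09×2.19) = 0.05236 K/W
R_fireclay brick = L/(kA) = 0.22/(1.04×2.19) = 0.09659 K/W
R_outer film = 1/(h_o·A) = 1/(15.6×2.19) = 0.02927 K/W
R_total = 0.1782 K/W
Q = ΔT / R_total = 1038 / 0.1782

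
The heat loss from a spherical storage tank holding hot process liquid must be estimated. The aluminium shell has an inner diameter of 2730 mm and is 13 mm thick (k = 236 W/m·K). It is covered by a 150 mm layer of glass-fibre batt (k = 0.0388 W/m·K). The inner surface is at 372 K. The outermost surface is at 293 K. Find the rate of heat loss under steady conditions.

Spherical conduction: R = (1/r_in − 1/r_out)/(4πk) per layer; series-sum.
R_aluminium shell = (1/1.365 − 1/1.378)/(4π×236) = 2.33×10^-6 K/W
R_glass-fibre batt = (1/1.378 − 1/1.528)/(4π×0.0388) = 0.1461 K/W
R_total = 0.1461 K/W
Q = ΔT/R_total = 79/0.1461

Q ≈ 541 W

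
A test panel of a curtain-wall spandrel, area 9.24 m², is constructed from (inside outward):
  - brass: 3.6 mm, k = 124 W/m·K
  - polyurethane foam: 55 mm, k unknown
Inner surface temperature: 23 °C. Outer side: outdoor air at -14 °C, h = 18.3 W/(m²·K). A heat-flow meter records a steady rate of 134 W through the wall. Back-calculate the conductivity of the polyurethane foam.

Model the wall as resistances in series:
R_brass = L/(kA) = 0.0036/(124×9.24) = 3.142×10^-6 K/W
R_outer film = 1/(h_o·A) = 1/(18.3×9.24) = 0.005914 K/W
Sum of known resistances R_other = 0.005917 K/W
Total R = ΔT/Q = 37/134 = 0.2761 K/W
R_polyurethane foam = R_total − R_other = 0.2702 K/W
k = L/(R·A) = 0.055/(0.2702×9.24)

k ≈ 0.022 W/(m·K)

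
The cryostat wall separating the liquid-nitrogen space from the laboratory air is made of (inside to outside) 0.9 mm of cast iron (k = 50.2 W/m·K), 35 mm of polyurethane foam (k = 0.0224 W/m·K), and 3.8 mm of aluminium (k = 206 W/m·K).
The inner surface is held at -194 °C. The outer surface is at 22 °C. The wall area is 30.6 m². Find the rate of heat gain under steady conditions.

Q ≈ 4230 W

Model the wall as resistances in series:
R_cast iron = L/(kA) = 0.0009/(50.2×30.6) = 5.859×10^-7 K/W
R_polyurethane foam = L/(kA) = 0.035/(0.0224×30.6) = 0.05106 K/W
R_aluminium = L/(kA) = 0.0038/(206×30.6) = 6.028×10^-7 K/W
R_total = 0.05106 K/W
Q = ΔT / R_total = 216 / 0.05106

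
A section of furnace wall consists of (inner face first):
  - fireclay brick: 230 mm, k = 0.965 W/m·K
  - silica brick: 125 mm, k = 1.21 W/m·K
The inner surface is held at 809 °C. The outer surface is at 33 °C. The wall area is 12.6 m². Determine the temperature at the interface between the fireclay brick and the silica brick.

Series thermal resistances:
R_fireclay brick = L/(kA) = 0.23/(0.965×12.6) = 0.01892 K/W
R_silica brick = L/(kA) = 0.125/(1.21×12.6) = 0.008199 K/W
R_total = 0.02711 K/W;  Q = ΔT/R_total = 776/0.02711 = 28620 W
T_interface = T_inner − Q·ΣR(inner→interface) = 809 − 28600×0.01892

T ≈ 268 °C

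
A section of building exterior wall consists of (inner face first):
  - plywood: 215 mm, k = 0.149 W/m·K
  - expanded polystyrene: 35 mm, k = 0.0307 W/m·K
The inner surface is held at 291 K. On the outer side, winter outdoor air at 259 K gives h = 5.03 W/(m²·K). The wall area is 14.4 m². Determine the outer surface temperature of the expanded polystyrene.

T ≈ 261 K

Series thermal resistances:
R_plywood = L/(kA) = 0.215/(0.149×14.4) = 0.1002 K/W
R_expanded polystyrene = L/(kA) = 0.035/(0.0307×14.4) = 0.07917 K/W
R_outer film = 1/(h_o·A) = 1/(5.03×14.4) = 0.01381 K/W
R_total = 0.1932 K/W;  Q = ΔT/R_total = 32/0.1932 = 165.6 W
T_interface = T_inner − Q·ΣR(inner→interface) = 291 − 166×0.1794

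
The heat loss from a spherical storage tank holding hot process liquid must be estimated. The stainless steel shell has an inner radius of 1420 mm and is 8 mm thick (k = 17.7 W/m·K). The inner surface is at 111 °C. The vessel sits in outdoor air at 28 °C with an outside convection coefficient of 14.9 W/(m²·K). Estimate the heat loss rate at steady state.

Q ≈ 31500 W

Radial (spherical) resistances in series:
R_stainless steel shell = (1/1.42 − 1/1.428)/(4π×17.7) = 1.774×10^-5 K/W
R_outer film = 1/(h·4πr_o²) = 1/(14.9×4π×1.428²) = 0.002619 K/W
R_total = 0.002637 K/W
Q = ΔT/R_total = 83/0.002637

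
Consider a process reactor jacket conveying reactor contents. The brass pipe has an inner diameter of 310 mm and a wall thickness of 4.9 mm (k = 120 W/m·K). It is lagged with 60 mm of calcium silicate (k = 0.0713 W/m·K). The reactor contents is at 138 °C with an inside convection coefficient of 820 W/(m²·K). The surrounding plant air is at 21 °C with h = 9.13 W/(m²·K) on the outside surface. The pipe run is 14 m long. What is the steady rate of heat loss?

Q ≈ 2070 W

Treating each annulus and film as a series resistance:
R_inner film = 1/(h_i·2πr₁L) = 1/(820×2π×0.155×14) = 8.944×10^-5 K/W
R_brass pipe wall = ln(159.9/155)/(2π×120×14) = 2.948×10^-6 K/W
R_calcium silicate = ln(219.9/159.9)/(2π×0.0713×14) = 0.0508 K/W
R_outer film = 1/(h_o·2πr_oL) = 1/(9.13×2π×0.2199×14) = 0.005662 K/W
R_total = 0.05656 K/W
Q = ΔT/R_total = 117/0.05656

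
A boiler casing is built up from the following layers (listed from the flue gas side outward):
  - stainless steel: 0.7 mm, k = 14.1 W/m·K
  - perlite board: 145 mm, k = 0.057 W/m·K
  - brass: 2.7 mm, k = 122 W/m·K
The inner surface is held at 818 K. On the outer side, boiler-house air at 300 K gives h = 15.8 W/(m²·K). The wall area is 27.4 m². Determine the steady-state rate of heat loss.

Q ≈ 5440 W

Model the wall as resistances in series:
R_stainless steel = L/(kA) = 0.0007/(14.1×27.4) = 1.812×10^-6 K/W
R_perlite board = L/(kA) = 0.145/(0.057×27.4) = 0.09284 K/W
R_brass = L/(kA) = 0.0027/(122×27.4) = 8.077×10^-7 K/W
R_outer film = 1/(h_o·A) = 1/(15.8×27.4) = 0.00231 K/W
R_total = 0.09515 K/W
Q = ΔT / R_total = 518 / 0.09515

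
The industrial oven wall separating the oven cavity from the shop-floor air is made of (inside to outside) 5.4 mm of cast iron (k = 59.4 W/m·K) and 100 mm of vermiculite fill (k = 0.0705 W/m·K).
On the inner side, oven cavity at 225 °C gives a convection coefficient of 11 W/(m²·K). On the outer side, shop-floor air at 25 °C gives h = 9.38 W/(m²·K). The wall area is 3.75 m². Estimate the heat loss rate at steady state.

Q ≈ 464 W

Model the wall as resistances in series:
R_inner film = 1/(h_i·A) = 1/(11×3.75) = 0.02424 K/W
R_cast iron = L/(kA) = 0.0054/(59.4×3.75) = 2.424×10^-5 K/W
R_vermiculite fill = L/(kA) = 0.1/(0.0705×3.75) = 0.3783 K/W
R_outer film = 1/(h_o·A) = 1/(9.38×3.75) = 0.02843 K/W
R_total = 0.4309 K/W
Q = ΔT / R_total = 200 / 0.4309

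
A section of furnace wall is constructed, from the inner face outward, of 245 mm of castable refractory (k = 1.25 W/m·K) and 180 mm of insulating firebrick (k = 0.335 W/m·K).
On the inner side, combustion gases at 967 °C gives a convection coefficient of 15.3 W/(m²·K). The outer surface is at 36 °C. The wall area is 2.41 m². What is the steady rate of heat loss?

Using the resistance-network approach (series):
R_inner film = 1/(h_i·A) = 1/(15.3×2.41) = 0.02712 K/W
R_castable refractory = L/(kA) = 0.245/(1.25×2.41) = 0.08133 K/W
R_insulating firebrick = L/(kA) = 0.18/(0.335×2.41) = 0.223 K/W
R_total = 0.3314 K/W
Q = ΔT / R_total = 931 / 0.3314

Q ≈ 2810 W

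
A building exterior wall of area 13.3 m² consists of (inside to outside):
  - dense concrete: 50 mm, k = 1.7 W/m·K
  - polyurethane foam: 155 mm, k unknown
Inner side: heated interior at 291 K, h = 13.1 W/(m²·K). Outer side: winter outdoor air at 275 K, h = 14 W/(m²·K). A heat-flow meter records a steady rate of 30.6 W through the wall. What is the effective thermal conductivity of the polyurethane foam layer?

k ≈ 0.0229 W/(m·K)

Thermal resistances in series:
R_inner film = 1/(h_i·A) = 1/(13.1×13.3) = 0.00574 K/W
R_dense concrete = L/(kA) = 0.05/(1.7×13.3) = 0.002211 K/W
R_outer film = 1/(h_o·A) = 1/(14×13.3) = 0.005371 K/W
Sum of known resistances R_other = 0.01332 K/W
Total R = ΔT/Q = 16/30.6 = 0.5229 K/W
R_polyurethane foam = R_total − R_other = 0.5096 K/W
k = L/(R·A) = 0.155/(0.5096×13.3)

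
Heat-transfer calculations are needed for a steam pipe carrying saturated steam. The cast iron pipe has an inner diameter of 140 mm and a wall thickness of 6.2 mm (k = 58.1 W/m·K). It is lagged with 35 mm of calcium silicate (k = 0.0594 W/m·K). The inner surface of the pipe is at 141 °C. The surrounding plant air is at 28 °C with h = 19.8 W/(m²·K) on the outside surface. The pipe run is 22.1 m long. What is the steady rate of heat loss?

Cylindrical conduction, so R = ln(r₂/r₁)/(2πkL) per layer, in series:
R_cast iron pipe wall = ln(76.2/70)/(2π×58.1×22.1) = 1.052×10^-5 K/W
R_calcium silicate = ln(111.2/76.2)/(2π×0.0594×22.1) = 0.04582 K/W
R_outer film = 1/(h_o·2πr_oL) = 1/(19.8×2π×0.1112×22.1) = 0.003271 K/W
R_total = 0.04911 K/W
Q = ΔT/R_total = 113/0.04911

Q ≈ 2300 W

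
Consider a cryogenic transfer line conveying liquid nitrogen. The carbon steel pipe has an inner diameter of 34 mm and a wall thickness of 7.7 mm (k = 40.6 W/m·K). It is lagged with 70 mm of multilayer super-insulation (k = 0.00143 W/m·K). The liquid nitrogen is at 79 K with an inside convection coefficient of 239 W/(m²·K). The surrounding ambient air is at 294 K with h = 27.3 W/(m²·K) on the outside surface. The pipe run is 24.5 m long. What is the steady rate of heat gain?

For a radial system each layer contributes R = ln(r_out/r_in)/(2πkL); films add R = 1/(hA).
R_inner film = 1/(h_i·2πr₁L) = 1/(239×2π×0.017×24.5) = 0.001599 K/W
R_carbon steel pipe wall = ln(24.7/17)/(2π×40.6×24.5) = 5.978×10^-5 K/W
R_multilayer super-insulation = ln(94.7/24.7)/(2π×0.00143×24.5) = 6.105 K/W
R_outer film = 1/(h_o·2πr_oL) = 1/(27.3×2π×0.0947×24.5) = 0.002513 K/W
R_total = 6.109 K/W
Q = ΔT/R_total = 215/6.109

Q ≈ 35.2 W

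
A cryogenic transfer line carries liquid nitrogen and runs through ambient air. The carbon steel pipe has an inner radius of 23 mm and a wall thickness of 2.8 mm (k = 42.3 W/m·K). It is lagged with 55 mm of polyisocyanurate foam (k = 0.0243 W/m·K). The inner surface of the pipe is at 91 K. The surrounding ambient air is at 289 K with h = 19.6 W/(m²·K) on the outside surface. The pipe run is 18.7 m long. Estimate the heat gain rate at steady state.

Q ≈ 489 W

Radial resistances (cylindrical: R_cond = ln(r_o/r_i)/(2πkL), R_conv = 1/(h·2πrL)):
R_carbon steel pipe wall = ln(25.8/23)/(2π×42.3×18.7) = 2.311×10^-5 K/W
R_polyisocyanurate foam = ln(80.8/25.8)/(2π×0.0243×18.7) = 0.3998 K/W
R_outer film = 1/(h_o·2πr_oL) = 1/(19.6×2π×0.0808×18.7) = 0.005374 K/W
R_total = 0.4052 K/W
Q = ΔT/R_total = 198/0.4052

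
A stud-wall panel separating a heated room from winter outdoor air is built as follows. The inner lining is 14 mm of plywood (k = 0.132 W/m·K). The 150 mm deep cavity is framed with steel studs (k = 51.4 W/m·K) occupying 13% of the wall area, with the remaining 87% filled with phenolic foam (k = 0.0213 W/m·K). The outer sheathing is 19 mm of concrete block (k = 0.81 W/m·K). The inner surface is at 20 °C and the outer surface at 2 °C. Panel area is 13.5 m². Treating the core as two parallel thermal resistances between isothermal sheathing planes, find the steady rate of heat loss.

Q ≈ 1600 W

Sheathing layers in series; stud and cavity paths in parallel between them.
R_inner = 0.014/(0.132×13.5) = 0.007856 K/W
R_stud  = 0.15/(51.4×0.13×13.5) = 0.001663 K/W
R_cav   = 0.15/(0.0213×0.87×13.5) = 0.5996 K/W
1/R_core = 1/R_stud + 1/R_cav → R_core = 0.001658 K/W
R_outer = 0.019/(0.81×13.5) = 0.001738 K/W
R_total = 0.01125 K/W
Q = ΔT/R_total = 18/0.01125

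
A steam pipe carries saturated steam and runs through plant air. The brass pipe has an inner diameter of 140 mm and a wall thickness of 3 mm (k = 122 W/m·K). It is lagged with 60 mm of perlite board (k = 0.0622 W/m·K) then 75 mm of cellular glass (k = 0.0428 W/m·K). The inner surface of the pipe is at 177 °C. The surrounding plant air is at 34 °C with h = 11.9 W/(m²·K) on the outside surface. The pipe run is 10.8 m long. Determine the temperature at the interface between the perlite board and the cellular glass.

T ≈ 110 °C

For a radial system each layer contributes R = ln(r_out/r_in)/(2πkL); films add R = 1/(hA).
R_brass pipe wall = ln(73/70)/(2π×122×10.8) = 5.069×10^-6 K/W
R_perlite board = ln(133/73)/(2π×0.0622×10.8) = 0.1421 K/W
R_cellular glass = ln(208/133)/(2π×0.0428×10.8) = 0.154 K/W
R_outer film = 1/(h_o·2πr_oL) = 1/(11.9×2π×0.208×10.8) = 0.005954 K/W
R_total = 0.3021 K/W
Q = ΔT/R_total = 143/0.3021
Q = 473 W
T_interface = T_inner − Q·ΣR(inner→interface) = 177 − 473×0.1421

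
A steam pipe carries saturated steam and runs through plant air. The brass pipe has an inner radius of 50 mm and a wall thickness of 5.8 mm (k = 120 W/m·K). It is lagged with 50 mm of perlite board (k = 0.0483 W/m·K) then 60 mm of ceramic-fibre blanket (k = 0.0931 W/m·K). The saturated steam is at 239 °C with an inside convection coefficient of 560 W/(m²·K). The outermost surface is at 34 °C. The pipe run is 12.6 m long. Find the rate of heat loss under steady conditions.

Q ≈ 896 W

Per-layer cylindrical resistances, series-summed:
R_inner film = 1/(h_i·2πr₁L) = 1/(560×2π×0.05×12.6) = 4.511×10^-4 K/W
R_brass pipe wall = ln(55.8/50)/(2π×120×12.6) = 1.155×10^-5 K/W
R_perlite board = ln(105.8/55.8)/(2π×0.0483×12.6) = 0.1673 K/W
R_ceramic-fibre blanket = ln(165.8/105.8)/(2π×0.0931×12.6) = 0.06095 K/W
R_total = 0.2287 K/W
Q = ΔT/R_total = 205/0.2287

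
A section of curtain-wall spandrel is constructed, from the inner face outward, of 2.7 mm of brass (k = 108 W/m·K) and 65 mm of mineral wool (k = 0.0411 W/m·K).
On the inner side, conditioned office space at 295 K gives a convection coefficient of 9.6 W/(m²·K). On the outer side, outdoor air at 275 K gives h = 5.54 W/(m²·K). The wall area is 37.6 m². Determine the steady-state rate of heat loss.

Q ≈ 403 W

Series thermal resistances:
R_inner film = 1/(h_i·A) = 1/(9.6×37.6) = 0.00277 K/W
R_brass = L/(kA) = 0.0027/(108×37.6) = 6.649×10^-7 K/W
R_mineral wool = L/(kA) = 0.065/(0.0411×37.6) = 0.04206 K/W
R_outer film = 1/(h_o·A) = 1/(5.54×37.6) = 0.004801 K/W
R_total = 0.04963 K/W
Q = ΔT / R_total = 20 / 0.04963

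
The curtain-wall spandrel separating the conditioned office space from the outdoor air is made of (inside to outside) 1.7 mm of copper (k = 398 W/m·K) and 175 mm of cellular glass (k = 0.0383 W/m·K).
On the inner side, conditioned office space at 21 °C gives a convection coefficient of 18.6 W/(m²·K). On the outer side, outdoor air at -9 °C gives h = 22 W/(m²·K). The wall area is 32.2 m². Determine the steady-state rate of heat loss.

Q ≈ 207 W

Treating each layer as a thermal resistance in series:
R_inner film = 1/(h_i·A) = 1/(18.6×32.2) = 0.00167 K/W
R_copper = L/(kA) = 0.0017/(398×32.2) = 1.327×10^-7 K/W
R_cellular glass = L/(kA) = 0.175/(0.0383×32.2) = 0.1419 K/W
R_outer film = 1/(h_o·A) = 1/(22×32.2) = 0.001412 K/W
R_total = 0.145 K/W
Q = ΔT / R_total = 30 / 0.145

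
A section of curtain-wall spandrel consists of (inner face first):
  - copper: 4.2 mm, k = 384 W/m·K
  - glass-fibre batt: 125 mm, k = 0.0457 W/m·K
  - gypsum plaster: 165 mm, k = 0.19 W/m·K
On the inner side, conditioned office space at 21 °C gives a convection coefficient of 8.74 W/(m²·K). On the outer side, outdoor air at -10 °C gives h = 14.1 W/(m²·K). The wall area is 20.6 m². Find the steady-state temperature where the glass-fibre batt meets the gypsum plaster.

T ≈ -2.31 °C

Treating each layer as a thermal resistance in series:
R_inner film = 1/(h_i·A) = 1/(8.74×20.6) = 0.005554 K/W
R_copper = L/(kA) = 0.0042/(384×20.6) = 5.309×10^-7 K/W
R_glass-fibre batt = L/(kA) = 0.125/(0.0457×20.6) = 0.1328 K/W
R_gypsum plaster = L/(kA) = 0.165/(0.19×20.6) = 0.04216 K/W
R_outer film = 1/(h_o·A) = 1/(14.1×20.6) = 0.003443 K/W
R_total = 0.1839 K/W;  Q = ΔT/R_total = 31/0.1839 = 168.5 W
T_interface = T_inner − Q·ΣR(inner→interface) = 21 − 169×0.1383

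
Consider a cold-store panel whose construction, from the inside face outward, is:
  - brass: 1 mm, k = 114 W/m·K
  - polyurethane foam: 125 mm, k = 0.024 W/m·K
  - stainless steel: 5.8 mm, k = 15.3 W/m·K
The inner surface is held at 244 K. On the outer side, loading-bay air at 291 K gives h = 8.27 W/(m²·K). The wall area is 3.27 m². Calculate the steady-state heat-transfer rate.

Model the wall as resistances in series:
R_brass = L/(kA) = 0.001/(114×3.27) = 2.683×10^-6 K/W
R_polyurethane foam = L/(kA) = 0.125/(0.024×3.27) = 1.593 K/W
R_stainless steel = L/(kA) = 0.0058/(15.3×3.27) = 1.159×10^-4 K/W
R_outer film = 1/(h_o·A) = 1/(8.27×3.27) = 0.03698 K/W
R_total = 1.63 K/W
Q = ΔT / R_total = 47 / 1.63

Q ≈ 28.8 W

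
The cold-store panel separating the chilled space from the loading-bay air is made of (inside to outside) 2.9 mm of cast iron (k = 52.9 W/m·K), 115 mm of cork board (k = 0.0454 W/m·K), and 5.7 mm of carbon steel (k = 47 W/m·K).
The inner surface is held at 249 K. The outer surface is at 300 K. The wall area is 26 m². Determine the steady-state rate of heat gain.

Using the resistance-network approach (series):
R_cast iron = L/(kA) = 0.0029/(52.9×26) = 2.108×10^-6 K/W
R_cork board = L/(kA) = 0.115/(0.0454×26) = 0.09742 K/W
R_carbon steel = L/(kA) = 0.0057/(47×26) = 4.664×10^-6 K/W
R_total = 0.09743 K/W
Q = ΔT / R_total = 51 / 0.09743

Q ≈ 523 W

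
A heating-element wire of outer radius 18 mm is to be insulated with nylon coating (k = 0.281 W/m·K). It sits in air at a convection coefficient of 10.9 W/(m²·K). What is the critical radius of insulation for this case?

For a cylinder r_cr = k/h = 0.281/10.9
r_cr = 25.8 mm; since the bare radius (18 mm) is below r_cr, adding a thin layer of insulation will *increase* heat loss.

r_cr ≈ 25.8 mm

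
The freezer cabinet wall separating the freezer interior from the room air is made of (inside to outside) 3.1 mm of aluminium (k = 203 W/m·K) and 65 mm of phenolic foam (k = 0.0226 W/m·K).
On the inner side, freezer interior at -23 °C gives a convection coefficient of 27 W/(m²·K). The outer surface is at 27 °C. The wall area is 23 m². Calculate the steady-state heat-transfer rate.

Model the wall as resistances in series:
R_inner film = 1/(h_i·A) = 1/(27×23) = 0.00161 K/W
R_aluminium = L/(kA) = 0.0031/(203×23) = 6.64×10^-7 K/W
R_phenolic foam = L/(kA) = 0.065/(0.0226×23) = 0.125 K/W
R_total = 0.1267 K/W
Q = ΔT / R_total = 50 / 0.1267

Q ≈ 395 W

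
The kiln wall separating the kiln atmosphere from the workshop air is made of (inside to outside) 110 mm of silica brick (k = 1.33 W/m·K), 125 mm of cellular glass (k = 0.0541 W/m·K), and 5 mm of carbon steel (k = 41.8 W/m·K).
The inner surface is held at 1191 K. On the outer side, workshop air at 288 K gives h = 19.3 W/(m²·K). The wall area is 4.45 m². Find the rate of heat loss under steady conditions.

Series thermal resistances:
R_silica brick = L/(kA) = 0.11/(1.33×4.45) = 0.01859 K/W
R_cellular glass = L/(kA) = 0.125/(0.0541×4.45) = 0.5192 K/W
R_carbon steel = L/(kA) = 0.005/(41.8×4.45) = 2.688×10^-5 K/W
R_outer film = 1/(h_o·A) = 1/(19.3×4.45) = 0.01164 K/W
R_total = 0.5495 K/W
Q = ΔT / R_total = 903 / 0.5495

Q ≈ 1640 W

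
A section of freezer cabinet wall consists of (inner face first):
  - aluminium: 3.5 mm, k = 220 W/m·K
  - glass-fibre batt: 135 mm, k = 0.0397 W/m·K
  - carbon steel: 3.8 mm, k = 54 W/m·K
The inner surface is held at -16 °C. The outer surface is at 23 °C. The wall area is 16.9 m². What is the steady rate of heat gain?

Q ≈ 194 W

Model the wall as resistances in series:
R_aluminium = L/(kA) = 0.0035/(220×16.9) = 9.414×10^-7 K/W
R_glass-fibre batt = L/(kA) = 0.135/(0.0397×16.9) = 0.2012 K/W
R_carbon steel = L/(kA) = 0.0038/(54×16.9) = 4.164×10^-6 K/W
R_total = 0.2012 K/W
Q = ΔT / R_total = 39 / 0.2012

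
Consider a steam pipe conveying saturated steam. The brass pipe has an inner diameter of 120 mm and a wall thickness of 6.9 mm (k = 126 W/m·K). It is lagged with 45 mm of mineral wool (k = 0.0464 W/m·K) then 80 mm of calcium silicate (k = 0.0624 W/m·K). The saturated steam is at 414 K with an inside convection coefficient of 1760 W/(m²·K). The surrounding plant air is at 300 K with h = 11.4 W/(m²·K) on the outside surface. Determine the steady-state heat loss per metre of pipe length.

Cylindrical conduction, so R = ln(r₂/r₁)/(2πkL) per layer, in series:
R_inner film = 1/(h_i·2πr₁L) = 1/(1760×2π×0.06×1) = 0.001507 K/W
R_brass pipe wall = ln(66.9/60)/(2π×126×1) = 1.375×10^-4 K/W
R_mineral wool = ln(111.9/66.9)/(2π×0.0464×1) = 1.764 K/W
R_calcium silicate = ln(191.9/111.9)/(2π×0.0624×1) = 1.376 K/W
R_outer film = 1/(h_o·2πr_oL) = 1/(11.4×2π×0.1919×1) = 0.07275 K/W
R_total = 3.215 K/W
Q = ΔT/R_total = 114/3.215

q′ ≈ 35.5 W/m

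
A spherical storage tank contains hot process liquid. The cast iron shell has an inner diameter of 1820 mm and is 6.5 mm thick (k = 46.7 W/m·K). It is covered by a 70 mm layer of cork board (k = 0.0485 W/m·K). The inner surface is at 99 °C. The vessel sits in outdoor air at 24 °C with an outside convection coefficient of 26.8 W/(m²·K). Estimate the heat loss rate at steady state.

Each spherical layer contributes R = (1/r_i − 1/r_o)/(4πk):
R_cast iron shell = (1/0.91 − 1/0.9165)/(4π×46.7) = 1.328×10^-5 K/W
R_cork board = (1/0.9165 − 1/0.9865)/(4π×0.0485) = 0.127 K/W
R_outer film = 1/(h·4πr_o²) = 1/(26.8×4π×0.9865²) = 0.003051 K/W
R_total = 0.1301 K/W
Q = ΔT/R_total = 75/0.1301

Q ≈ 576 W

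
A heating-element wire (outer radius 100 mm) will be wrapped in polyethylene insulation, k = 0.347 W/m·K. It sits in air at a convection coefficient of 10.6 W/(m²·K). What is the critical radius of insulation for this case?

r_cr ≈ 32.7 mm

For a cylinder r_cr = k/h = 0.347/10.6
r_cr = 32.7 mm; since the bare radius (100 mm) is above r_cr, any added insulation will reduce heat loss.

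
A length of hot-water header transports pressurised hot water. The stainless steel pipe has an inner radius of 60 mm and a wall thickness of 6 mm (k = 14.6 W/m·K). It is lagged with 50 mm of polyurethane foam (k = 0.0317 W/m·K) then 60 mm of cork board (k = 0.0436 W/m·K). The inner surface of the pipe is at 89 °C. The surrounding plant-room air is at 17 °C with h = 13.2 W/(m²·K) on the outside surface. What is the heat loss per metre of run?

q′ ≈ 16.3 W/m

For a radial system each layer contributes R = ln(r_out/r_in)/(2πkL); films add R = 1/(hA).
R_stainless steel pipe wall = ln(66/60)/(2π×14.6×1) = 0.001039 K/W
R_polyurethane foam = ln(116/66)/(2π×0.0317×1) = 2.831 K/W
R_cork board = ln(176/116)/(2π×0.0436×1) = 1.522 K/W
R_outer film = 1/(h_o·2πr_oL) = 1/(13.2×2π×0.176×1) = 0.06851 K/W
R_total = 4.423 K/W
Q = ΔT/R_total = 72/4.423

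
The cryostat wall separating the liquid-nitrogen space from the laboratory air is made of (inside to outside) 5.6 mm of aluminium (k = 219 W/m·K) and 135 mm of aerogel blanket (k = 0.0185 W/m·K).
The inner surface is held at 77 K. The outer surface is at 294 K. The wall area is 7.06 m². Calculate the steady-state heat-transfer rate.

Model the wall as resistances in series:
R_aluminium = L/(kA) = 0.0056/(219×7.06) = 3.622×10^-6 K/W
R_aerogel blanket = L/(kA) = 0.135/(0.0185×7.06) = 1.034 K/W
R_total = 1.034 K/W
Q = ΔT / R_total = 217 / 1.034

Q ≈ 210 W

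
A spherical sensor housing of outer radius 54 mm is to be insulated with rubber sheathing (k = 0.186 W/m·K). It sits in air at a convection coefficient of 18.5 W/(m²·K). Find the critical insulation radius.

For a sphere r_cr = 2k/h = 2×0.186/18.5
r_cr = 20.1 mm; since the bare radius (54 mm) is above r_cr, any added insulation will reduce heat loss.

r_cr ≈ 20.1 mm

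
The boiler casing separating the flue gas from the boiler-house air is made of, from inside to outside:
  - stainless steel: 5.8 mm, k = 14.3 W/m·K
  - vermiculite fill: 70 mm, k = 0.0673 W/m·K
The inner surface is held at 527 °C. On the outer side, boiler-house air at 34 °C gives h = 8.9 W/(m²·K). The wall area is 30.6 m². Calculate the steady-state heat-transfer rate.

Q ≈ 13100 W

Series thermal resistances:
R_stainless steel = L/(kA) = 0.0058/(14.3×30.6) = 1.325×10^-5 K/W
R_vermiculite fill = L/(kA) = 0.07/(0.0673×30.6) = 0.03399 K/W
R_outer film = 1/(h_o·A) = 1/(8.9×30.6) = 0.003672 K/W
R_total = 0.03768 K/W
Q = ΔT / R_total = 493 / 0.03768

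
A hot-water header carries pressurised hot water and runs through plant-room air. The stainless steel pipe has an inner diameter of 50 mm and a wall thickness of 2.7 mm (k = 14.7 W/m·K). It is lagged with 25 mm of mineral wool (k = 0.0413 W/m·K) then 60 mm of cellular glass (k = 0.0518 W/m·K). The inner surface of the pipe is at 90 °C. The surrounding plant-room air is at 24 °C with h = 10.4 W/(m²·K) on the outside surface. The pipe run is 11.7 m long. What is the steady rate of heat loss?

Per-layer cylindrical resistances, series-summed:
R_stainless steel pipe wall = ln(27.7/25)/(2π×14.7×11.7) = 9.49×10^-5 K/W
R_mineral wool = ln(52.7/27.7)/(2π×0.0413×11.7) = 0.2118 K/W
R_cellular glass = ln(112.7/52.7)/(2π×0.0518×11.7) = 0.1996 K/W
R_outer film = 1/(h_o·2πr_oL) = 1/(10.4×2π×0.1127×11.7) = 0.01161 K/W
R_total = 0.4232 K/W
Q = ΔT/R_total = 66/0.4232

Q ≈ 156 W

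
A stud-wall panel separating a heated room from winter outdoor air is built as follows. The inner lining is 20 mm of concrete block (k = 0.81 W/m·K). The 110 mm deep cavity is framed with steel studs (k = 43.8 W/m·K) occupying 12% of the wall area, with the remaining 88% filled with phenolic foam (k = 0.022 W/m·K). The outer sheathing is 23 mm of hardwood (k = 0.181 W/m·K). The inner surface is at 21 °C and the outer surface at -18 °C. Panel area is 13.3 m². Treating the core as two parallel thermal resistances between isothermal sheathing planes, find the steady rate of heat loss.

Sheathing layers in series; stud and cavity paths in parallel between them.
R_inner = 0.02/(0.81×13.3) = 0.001856 K/W
R_stud  = 0.11/(43.8×0.12×13.3) = 0.001574 K/W
R_cav   = 0.11/(0.022×0.88×13.3) = 0.4272 K/W
1/R_core = 1/R_stud + 1/R_cav → R_core = 0.001568 K/W
R_outer = 0.023/(0.181×13.3) = 0.009554 K/W
R_total = 0.01298 K/W
Q = ΔT/R_total = 39/0.01298

Q ≈ 3000 W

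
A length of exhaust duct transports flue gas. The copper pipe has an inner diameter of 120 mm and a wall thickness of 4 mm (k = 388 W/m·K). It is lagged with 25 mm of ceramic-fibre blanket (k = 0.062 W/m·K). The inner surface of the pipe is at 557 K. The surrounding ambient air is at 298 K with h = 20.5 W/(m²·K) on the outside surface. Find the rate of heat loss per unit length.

q′ ≈ 277 W/m

Per-layer cylindrical resistances, series-summed:
R_copper pipe wall = ln(64/60)/(2π×388×1) = 2.647×10^-5 K/W
R_ceramic-fibre blanket = ln(89/64)/(2π×0.062×1) = 0.8465 K/W
R_outer film = 1/(h_o·2πr_oL) = 1/(20.5×2π×0.089×1) = 0.08723 K/W
R_total = 0.9337 K/W
Q = ΔT/R_total = 259/0.9337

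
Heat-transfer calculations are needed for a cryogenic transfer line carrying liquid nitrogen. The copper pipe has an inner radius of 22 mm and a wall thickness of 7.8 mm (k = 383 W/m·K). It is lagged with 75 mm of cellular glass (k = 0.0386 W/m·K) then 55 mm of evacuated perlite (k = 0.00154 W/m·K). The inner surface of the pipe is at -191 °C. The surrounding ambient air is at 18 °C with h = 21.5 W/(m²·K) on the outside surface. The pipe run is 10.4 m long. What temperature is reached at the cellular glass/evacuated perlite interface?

T ≈ -169 °C

Cylindrical conduction, so R = ln(r₂/r₁)/(2πkL) per layer, in series:
R_copper pipe wall = ln(29.8/22)/(2π×383×10.4) = 1.213×10^-5 K/W
R_cellular glass = ln(104.8/29.8)/(2π×0.0386×10.4) = 0.4986 K/W
R_evacuated perlite = ln(159.8/104.8)/(2π×0.00154×10.4) = 4.192 K/W
R_outer film = 1/(h_o·2πr_oL) = 1/(21.5×2π×0.1598×10.4) = 0.004454 K/W
R_total = 4.695 K/W
Q = ΔT/R_total = 209/4.695
Q = 44.5 W
T_interface = T_inner + Q·ΣR(inner→interface) = -191 + 44.5×0.4986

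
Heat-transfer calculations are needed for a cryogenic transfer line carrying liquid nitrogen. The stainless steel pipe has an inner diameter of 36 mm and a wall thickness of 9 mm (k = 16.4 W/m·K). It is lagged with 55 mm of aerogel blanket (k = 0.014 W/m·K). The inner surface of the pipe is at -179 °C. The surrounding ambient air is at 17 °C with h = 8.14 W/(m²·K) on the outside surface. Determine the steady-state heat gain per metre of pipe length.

q′ ≈ 15.2 W/m

Treating each annulus and film as a series resistance:
R_stainless steel pipe wall = ln(27/18)/(2π×16.4×1) = 0.003935 K/W
R_aerogel blanket = ln(82/27)/(2π×0.014×1) = 12.63 K/W
R_outer film = 1/(h_o·2πr_oL) = 1/(8.14×2π×0.082×1) = 0.2384 K/W
R_total = 12.87 K/W
Q = ΔT/R_total = 196/12.87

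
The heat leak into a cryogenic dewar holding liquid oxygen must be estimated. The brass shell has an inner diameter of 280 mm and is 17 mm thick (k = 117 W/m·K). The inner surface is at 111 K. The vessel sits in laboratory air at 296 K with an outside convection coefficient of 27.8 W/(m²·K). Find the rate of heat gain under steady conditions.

Q ≈ 1590 W

Radial (spherical) resistances in series:
R_brass shell = (1/0.14 − 1/0.157)/(4π×117) = 5.26×10^-4 K/W
R_outer film = 1/(h·4πr_o²) = 1/(27.8×4π×0.157²) = 0.1161 K/W
R_total = 0.1167 K/W
Q = ΔT/R_total = 185/0.1167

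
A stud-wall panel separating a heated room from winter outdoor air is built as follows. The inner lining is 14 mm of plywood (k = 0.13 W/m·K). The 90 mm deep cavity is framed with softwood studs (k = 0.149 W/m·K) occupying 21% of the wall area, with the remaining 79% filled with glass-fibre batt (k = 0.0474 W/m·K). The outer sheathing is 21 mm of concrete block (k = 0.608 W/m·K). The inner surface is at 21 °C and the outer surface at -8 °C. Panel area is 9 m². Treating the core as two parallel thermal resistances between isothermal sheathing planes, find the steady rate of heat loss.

Q ≈ 180 W

Sheathing layers in series; stud and cavity paths in parallel between them.
R_inner = 0.014/(0.13×9) = 0.01197 K/W
R_stud  = 0.09/(0.149×0.21×9) = 0.3196 K/W
R_cav   = 0.09/(0.0474×0.79×9) = 0.2671 K/W
1/R_core = 1/R_stud + 1/R_cav → R_core = 0.1455 K/W
R_outer = 0.021/(0.608×9) = 0.003838 K/W
R_total = 0.1613 K/W
Q = ΔT/R_total = 29/0.1613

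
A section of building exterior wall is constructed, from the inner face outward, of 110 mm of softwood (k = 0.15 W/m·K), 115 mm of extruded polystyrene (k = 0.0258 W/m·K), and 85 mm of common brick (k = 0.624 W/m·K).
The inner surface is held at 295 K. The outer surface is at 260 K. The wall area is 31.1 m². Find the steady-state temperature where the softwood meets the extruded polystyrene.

T ≈ 290 K

Thermal resistances in series:
R_softwood = L/(kA) = 0.11/(0.15×31.1) = 0.02358 K/W
R_extruded polystyrene = L/(kA) = 0.115/(0.0258×31.1) = 0.1433 K/W
R_common brick = L/(kA) = 0.085/(0.624×31.1) = 0.00438 K/W
R_total = 0.1713 K/W;  Q = ΔT/R_total = 35/0.1713 = 204.3 W
T_interface = T_inner − Q·ΣR(inner→interface) = 295 − 204×0.02358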